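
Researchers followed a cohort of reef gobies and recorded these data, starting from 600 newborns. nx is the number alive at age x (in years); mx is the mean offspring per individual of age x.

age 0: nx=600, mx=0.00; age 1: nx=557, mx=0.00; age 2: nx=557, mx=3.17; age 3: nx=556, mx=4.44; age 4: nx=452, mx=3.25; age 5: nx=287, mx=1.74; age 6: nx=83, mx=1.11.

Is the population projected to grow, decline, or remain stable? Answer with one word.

growing

lx = nx/n0 = nx/600: 1, 0.92833…, 0.92833…, 0.92667…, 0.75333…, 0.47833…, 0.13833…
R0 = Σ lx·mx = 0 + 0 + 2.942817… + 4.1144… + 2.448333… + 0.8323… + 0.15355… = 10.4914…
R0 > 1, so the population is growing.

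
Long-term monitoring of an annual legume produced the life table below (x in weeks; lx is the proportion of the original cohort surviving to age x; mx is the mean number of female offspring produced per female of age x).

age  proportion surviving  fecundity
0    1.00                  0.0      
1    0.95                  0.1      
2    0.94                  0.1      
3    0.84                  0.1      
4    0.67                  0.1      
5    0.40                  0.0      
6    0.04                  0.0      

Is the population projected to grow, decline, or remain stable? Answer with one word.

declining

R0 = Σ lx·mx = 0 + 0.095 + 0.094 + 0.084 + 0.067 + 0 + 0 = 0.34
R0 < 1, so the population is declining.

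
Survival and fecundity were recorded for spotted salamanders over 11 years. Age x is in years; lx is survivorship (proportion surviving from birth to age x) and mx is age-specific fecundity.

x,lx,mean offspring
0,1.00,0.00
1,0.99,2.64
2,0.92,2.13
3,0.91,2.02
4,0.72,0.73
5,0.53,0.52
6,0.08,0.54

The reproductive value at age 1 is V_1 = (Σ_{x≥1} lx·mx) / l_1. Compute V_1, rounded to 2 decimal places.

lx·mx for x ≥ 1: 2.6136, 1.9596, 1.8382, 0.5256, 0.2756, 0.0432 → sum = 7.2558
V_1 = 7.2558 / l_1 = 7.2558 / 0.99 = 7.329091… → 7.33

7.33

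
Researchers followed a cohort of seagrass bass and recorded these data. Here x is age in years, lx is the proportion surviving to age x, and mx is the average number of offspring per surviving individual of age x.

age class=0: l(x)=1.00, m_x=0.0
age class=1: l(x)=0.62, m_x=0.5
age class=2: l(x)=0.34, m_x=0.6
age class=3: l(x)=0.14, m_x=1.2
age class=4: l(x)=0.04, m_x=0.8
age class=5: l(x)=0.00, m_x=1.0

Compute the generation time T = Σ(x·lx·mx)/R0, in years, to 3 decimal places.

lx·mx: 0, 0.31, 0.204, 0.168, 0.032, 0 → R0 = 0.714
x·lx·mx: 0, 0.31, 0.408, 0.504, 0.128, 0 → Σ = 1.35
T = 1.35 / 0.714 = 1.890756… → 1.891

1.891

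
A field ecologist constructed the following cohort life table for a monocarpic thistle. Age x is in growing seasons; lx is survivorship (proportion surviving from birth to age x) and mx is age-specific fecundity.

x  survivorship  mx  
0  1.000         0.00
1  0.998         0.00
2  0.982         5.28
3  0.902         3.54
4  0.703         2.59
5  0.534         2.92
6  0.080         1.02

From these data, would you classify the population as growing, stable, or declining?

growing

R0 = Σ lx·mx = 0 + 0 + 5.18496 + 3.19308 + 1.82077 + 1.55928 + 0.0816 = 11.83969
R0 > 1, so the population is growing.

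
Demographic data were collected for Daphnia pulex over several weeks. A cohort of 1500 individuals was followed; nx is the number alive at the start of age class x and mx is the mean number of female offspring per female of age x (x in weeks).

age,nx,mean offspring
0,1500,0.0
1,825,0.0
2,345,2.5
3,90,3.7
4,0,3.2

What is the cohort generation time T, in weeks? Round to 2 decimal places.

2.28

lx = nx/n0 = nx/1500: 1, 0.55, 0.23, 0.06, 0
lx·mx: 0, 0, 0.575, 0.222, 0 → R0 = 0.797
x·lx·mx: 0, 0, 1.15, 0.666, 0 → Σ = 1.816
T = 1.816 / 0.797 = 2.278545… → 2.28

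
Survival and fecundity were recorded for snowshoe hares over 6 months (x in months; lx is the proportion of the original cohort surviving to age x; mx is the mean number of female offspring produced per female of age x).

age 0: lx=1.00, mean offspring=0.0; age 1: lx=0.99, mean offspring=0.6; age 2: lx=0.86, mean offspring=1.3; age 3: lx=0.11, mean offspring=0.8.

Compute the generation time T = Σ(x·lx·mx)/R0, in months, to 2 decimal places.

lx·mx: 0, 0.594, 1.118, 0.088 → R0 = 1.8
x·lx·mx: 0, 0.594, 2.236, 0.264 → Σ = 3.094
T = 3.094 / 1.8 = 1.718889… → 1.72

1.72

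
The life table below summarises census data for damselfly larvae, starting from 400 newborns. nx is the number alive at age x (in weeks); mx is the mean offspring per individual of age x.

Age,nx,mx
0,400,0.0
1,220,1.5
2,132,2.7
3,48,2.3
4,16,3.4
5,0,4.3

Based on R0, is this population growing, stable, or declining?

growing

lx = nx/n0 = nx/400: 1, 0.55, 0.33, 0.12, 0.04, 0
R0 = Σ lx·mx = 0 + 0.825 + 0.891 + 0.276 + 0.136 + 0 = 2.128
R0 > 1, so the population is growing.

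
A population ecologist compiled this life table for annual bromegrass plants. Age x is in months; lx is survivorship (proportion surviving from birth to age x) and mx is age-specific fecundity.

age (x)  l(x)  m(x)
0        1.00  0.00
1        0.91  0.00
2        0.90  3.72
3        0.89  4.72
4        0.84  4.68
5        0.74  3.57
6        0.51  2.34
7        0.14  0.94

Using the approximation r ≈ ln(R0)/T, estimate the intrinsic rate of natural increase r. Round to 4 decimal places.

R0 = Σ lx·mx = 0 + 0 + 3.348 + 4.2008 + 3.9312 + 2.6418 + 1.1934 + 0.1316 = 15.4468
Σ x·lx·mx = 56.3138; T = 56.3138/15.4468 = 3.64566…
r ≈ ln(R0)/T = ln(15.4468)/3.64566… = 0.750866… → 0.7509

0.7509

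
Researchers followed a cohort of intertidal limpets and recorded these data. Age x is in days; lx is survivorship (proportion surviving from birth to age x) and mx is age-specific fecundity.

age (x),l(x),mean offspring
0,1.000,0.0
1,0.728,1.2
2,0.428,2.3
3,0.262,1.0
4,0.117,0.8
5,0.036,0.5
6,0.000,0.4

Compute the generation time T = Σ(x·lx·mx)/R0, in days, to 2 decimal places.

lx·mx: 0, 0.8736, 0.9844, 0.262, 0.0936, 0.018, 0 → R0 = 2.2316
x·lx·mx: 0, 0.8736, 1.9688, 0.786, 0.3744, 0.09, 0 → Σ = 4.0928
T = 4.0928 / 2.2316 = 1.83402… → 1.83

1.83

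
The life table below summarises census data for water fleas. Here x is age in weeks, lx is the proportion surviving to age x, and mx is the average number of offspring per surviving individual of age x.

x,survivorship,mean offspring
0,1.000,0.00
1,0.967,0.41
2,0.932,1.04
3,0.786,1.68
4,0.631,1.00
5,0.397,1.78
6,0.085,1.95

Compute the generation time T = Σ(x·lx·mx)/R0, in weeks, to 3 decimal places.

lx·mx: 0, 0.39647, 0.96928, 1.32048, 0.631, 0.70666, 0.16575 → R0 = 4.18964
x·lx·mx: 0, 0.39647, 1.93856, 3.96144, 2.524, 3.5333, 0.9945 → Σ = 13.34827
T = 13.34827 / 4.18964 = 3.186018… → 3.186

3.186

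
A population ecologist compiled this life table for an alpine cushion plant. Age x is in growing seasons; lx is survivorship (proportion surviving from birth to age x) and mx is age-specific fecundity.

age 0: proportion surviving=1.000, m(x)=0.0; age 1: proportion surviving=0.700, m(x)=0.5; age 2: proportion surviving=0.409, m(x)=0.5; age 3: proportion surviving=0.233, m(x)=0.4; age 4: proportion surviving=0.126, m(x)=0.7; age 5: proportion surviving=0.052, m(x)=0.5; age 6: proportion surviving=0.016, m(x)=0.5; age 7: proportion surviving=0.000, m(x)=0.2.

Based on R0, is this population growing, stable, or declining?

declining

R0 = Σ lx·mx = 0 + 0.35 + 0.2045 + 0.0932 + 0.0882 + 0.026 + 0.008 + 0 = 0.7699
R0 < 1, so the population is declining.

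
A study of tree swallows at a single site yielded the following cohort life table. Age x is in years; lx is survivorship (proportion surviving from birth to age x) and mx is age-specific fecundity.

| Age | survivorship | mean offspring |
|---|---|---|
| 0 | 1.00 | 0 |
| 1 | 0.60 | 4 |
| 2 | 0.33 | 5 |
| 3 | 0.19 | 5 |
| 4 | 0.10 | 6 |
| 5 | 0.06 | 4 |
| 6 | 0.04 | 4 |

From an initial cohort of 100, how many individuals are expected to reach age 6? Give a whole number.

4

Expected survivors = N0 · l_6 = 100 × 0.04 = 4 → 4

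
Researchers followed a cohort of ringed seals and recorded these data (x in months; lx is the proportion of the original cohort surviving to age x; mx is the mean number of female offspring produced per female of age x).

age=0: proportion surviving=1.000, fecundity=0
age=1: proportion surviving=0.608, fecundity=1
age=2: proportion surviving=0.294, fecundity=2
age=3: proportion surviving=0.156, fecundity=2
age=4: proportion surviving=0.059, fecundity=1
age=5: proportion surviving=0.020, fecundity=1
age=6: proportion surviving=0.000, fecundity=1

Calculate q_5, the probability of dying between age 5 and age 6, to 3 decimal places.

q_5 = (l_5 − l_6) / l_5 = (0.02 − 0) / 0.02
     = 0.02 / 0.02 = 1 → 1.000

1.000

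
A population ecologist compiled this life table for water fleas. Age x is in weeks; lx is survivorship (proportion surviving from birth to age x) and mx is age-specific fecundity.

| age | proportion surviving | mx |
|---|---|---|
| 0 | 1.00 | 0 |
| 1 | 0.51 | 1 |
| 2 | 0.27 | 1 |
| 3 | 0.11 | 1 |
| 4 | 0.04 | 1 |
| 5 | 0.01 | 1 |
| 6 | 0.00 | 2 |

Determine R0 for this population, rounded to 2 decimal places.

0.94

lx·mx by age: 0, 0.51, 0.27, 0.11, 0.04, 0.01, 0
R0 = Σ lx·mx = 0.94 → 0.94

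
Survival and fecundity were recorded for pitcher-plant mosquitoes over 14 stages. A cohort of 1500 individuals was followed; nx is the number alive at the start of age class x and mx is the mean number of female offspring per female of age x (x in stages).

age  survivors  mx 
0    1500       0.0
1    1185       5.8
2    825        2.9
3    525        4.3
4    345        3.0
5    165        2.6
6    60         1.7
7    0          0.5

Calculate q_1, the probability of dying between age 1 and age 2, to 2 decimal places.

lx = nx/n0 = nx/1500: 1, 0.79, 0.55, 0.35, 0.23, 0.11, 0.04, 0
q_1 = (l_1 − l_2) / l_1 = (0.79 − 0.55) / 0.79
     = 0.24 / 0.79 = 0.303797… → 0.30

0.30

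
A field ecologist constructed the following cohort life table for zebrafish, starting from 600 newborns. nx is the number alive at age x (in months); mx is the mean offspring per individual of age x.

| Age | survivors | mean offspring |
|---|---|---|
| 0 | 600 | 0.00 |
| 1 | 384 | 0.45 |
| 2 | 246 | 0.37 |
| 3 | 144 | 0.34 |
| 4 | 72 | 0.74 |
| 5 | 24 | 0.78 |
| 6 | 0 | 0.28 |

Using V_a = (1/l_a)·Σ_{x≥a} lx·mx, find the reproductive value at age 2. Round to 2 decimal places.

0.86

lx = nx/n0 = nx/600: 1, 0.64, 0.41, 0.24, 0.12, 0.04, 0
lx·mx for x ≥ 2: 0.1517, 0.0816, 0.0888, 0.0312, 0 → sum = 0.3533
V_2 = 0.3533 / l_2 = 0.3533 / 0.41 = 0.861707… → 0.86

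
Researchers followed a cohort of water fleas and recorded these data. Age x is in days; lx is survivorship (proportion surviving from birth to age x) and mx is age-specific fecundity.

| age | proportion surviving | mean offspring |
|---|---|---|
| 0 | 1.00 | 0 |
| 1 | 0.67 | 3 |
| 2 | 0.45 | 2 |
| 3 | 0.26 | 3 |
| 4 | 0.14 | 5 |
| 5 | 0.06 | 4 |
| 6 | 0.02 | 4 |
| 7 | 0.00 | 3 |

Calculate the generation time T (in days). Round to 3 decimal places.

2.257

lx·mx: 0, 2.01, 0.9, 0.78, 0.7, 0.24, 0.08, 0 → R0 = 4.71
x·lx·mx: 0, 2.01, 1.8, 2.34, 2.8, 1.2, 0.48, 0 → Σ = 10.63
T = 10.63 / 4.71 = 2.2569… → 2.257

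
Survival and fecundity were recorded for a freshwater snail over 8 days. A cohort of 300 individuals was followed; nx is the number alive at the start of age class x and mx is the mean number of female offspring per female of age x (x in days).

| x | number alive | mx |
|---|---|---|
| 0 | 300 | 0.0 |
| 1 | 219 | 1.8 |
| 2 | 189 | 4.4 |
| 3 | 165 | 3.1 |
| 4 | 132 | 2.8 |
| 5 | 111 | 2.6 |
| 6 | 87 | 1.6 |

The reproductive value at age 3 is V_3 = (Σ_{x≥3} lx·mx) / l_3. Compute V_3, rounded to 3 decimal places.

7.933

lx = nx/n0 = nx/300: 1, 0.73, 0.63, 0.55, 0.44, 0.37, 0.29
lx·mx for x ≥ 3: 1.705, 1.232, 0.962, 0.464 → sum = 4.363
V_3 = 4.363 / l_3 = 4.363 / 0.55 = 7.932727… → 7.933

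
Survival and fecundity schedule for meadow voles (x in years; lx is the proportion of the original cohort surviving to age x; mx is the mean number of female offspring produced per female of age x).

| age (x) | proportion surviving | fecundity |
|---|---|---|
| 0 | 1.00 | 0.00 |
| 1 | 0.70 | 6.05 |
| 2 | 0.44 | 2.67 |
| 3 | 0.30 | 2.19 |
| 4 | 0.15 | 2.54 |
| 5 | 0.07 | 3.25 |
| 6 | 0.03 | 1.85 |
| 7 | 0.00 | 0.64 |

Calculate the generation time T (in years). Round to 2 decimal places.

1.72

lx·mx: 0, 4.235, 1.1748, 0.657, 0.381, 0.2275, 0.0555, 0 → R0 = 6.7308
x·lx·mx: 0, 4.235, 2.3496, 1.971, 1.524, 1.1375, 0.333, 0 → Σ = 11.5501
T = 11.5501 / 6.7308 = 1.716007… → 1.72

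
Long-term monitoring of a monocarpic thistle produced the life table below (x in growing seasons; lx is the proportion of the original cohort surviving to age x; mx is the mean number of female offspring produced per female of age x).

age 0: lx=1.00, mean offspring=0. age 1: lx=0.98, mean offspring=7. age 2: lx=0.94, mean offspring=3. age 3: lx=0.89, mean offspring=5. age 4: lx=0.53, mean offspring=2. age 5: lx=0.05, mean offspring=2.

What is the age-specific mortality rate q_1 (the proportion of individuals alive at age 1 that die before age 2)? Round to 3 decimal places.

q_1 = (l_1 − l_2) / l_1 = (0.98 − 0.94) / 0.98
     = 0.04 / 0.98 = 0.040816… → 0.041

0.041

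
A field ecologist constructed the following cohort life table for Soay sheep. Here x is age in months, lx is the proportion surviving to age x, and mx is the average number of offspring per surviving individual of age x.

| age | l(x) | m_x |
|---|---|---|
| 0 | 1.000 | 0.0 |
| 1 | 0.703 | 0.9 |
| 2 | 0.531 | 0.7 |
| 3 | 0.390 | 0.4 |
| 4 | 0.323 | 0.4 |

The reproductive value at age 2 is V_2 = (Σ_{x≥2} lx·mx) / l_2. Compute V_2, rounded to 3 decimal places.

lx·mx for x ≥ 2: 0.3717, 0.156, 0.1292 → sum = 0.6569
V_2 = 0.6569 / l_2 = 0.6569 / 0.531 = 1.2371… → 1.237

1.237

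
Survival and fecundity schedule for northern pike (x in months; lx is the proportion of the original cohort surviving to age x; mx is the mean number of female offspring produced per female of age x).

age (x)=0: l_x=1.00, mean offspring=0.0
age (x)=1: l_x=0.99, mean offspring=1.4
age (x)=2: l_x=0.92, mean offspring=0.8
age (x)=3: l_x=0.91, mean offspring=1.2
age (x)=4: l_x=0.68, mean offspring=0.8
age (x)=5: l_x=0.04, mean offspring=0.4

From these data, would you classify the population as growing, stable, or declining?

R0 = Σ lx·mx = 0 + 1.386 + 0.736 + 1.092 + 0.544 + 0.016 = 3.774
R0 > 1, so the population is growing.

growing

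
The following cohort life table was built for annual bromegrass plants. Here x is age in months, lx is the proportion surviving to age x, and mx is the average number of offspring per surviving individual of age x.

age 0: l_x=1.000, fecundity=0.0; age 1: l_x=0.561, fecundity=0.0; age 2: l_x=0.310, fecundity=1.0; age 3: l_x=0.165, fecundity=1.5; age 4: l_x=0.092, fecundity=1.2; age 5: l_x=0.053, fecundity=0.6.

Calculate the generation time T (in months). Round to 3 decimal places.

2.806

lx·mx: 0, 0, 0.31, 0.2475, 0.1104, 0.0318 → R0 = 0.6997
x·lx·mx: 0, 0, 0.62, 0.7425, 0.4416, 0.159 → Σ = 1.9631
T = 1.9631 / 0.6997 = 2.805631… → 2.806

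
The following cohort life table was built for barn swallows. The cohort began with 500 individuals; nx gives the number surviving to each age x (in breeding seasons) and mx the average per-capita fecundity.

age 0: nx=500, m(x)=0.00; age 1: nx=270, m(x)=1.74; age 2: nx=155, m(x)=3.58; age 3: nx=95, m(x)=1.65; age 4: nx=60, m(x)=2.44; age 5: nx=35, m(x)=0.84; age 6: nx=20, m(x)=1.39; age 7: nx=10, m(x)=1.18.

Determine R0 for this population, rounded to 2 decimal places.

2.79

lx = nx/n0 = nx/500: 1, 0.54, 0.31, 0.19, 0.12, 0.07, 0.04, 0.02
lx·mx by age: 0, 0.9396, 1.1098, 0.3135, 0.2928, 0.0588, 0.0556, 0.0236
R0 = Σ lx·mx = 2.7937 → 2.79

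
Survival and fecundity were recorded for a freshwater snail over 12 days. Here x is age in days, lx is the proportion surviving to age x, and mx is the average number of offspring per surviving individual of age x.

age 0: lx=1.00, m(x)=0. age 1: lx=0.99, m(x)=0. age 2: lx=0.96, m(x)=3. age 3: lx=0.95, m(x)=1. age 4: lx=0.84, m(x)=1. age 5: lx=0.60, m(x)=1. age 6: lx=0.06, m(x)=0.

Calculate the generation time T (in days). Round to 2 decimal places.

2.84

lx·mx: 0, 0, 2.88, 0.95, 0.84, 0.6, 0 → R0 = 5.27
x·lx·mx: 0, 0, 5.76, 2.85, 3.36, 3, 0 → Σ = 14.97
T = 14.97 / 5.27 = 2.840607… → 2.84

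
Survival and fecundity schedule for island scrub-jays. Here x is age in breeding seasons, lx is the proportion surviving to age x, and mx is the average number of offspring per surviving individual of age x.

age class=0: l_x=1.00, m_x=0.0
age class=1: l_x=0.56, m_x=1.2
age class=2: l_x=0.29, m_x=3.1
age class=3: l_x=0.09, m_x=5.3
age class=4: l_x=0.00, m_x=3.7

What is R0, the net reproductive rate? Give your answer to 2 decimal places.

lx·mx by age: 0, 0.672, 0.899, 0.477, 0
R0 = Σ lx·mx = 2.048 → 2.05

2.05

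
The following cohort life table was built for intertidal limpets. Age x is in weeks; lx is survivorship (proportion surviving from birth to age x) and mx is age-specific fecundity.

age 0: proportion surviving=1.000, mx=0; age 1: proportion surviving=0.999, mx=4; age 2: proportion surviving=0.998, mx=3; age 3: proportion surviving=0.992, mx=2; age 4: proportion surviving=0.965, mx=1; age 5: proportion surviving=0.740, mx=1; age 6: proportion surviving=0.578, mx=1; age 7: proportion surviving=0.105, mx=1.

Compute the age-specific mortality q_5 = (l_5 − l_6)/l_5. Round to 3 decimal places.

0.219

q_5 = (l_5 − l_6) / l_5 = (0.74 − 0.578) / 0.74
     = 0.162 / 0.74 = 0.218919… → 0.219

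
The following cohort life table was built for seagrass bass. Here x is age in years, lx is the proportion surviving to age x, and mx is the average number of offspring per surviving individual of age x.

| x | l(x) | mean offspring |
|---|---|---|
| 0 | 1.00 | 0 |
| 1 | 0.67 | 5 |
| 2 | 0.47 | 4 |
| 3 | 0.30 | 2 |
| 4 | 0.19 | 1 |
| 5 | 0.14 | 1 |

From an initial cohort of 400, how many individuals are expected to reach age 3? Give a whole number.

Expected survivors = N0 · l_3 = 400 × 0.30 = 120 → 120

120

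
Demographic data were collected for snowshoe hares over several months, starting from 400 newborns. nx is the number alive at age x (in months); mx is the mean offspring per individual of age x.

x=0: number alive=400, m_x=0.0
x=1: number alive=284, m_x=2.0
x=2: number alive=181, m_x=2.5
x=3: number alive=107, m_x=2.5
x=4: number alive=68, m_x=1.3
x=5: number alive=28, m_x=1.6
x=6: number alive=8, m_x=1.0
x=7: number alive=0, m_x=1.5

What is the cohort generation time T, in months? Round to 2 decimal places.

lx = nx/n0 = nx/400: 1, 0.71, 0.4525, 0.2675, 0.17, 0.07, 0.02, 0
lx·mx: 0, 1.42, 1.13125, 0.66875, 0.221, 0.112, 0.02, 0 → R0 = 3.573
x·lx·mx: 0, 1.42, 2.2625, 2.00625, 0.884, 0.56, 0.12, 0 → Σ = 7.25275
T = 7.25275 / 3.573 = 2.029877… → 2.03

2.03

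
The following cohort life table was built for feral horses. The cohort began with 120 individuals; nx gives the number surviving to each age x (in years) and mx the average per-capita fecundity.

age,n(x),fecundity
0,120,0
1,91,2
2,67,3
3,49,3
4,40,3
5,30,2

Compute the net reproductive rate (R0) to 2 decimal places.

5.92

lx = nx/n0 = nx/120: 1, 0.75833…, 0.55833…, 0.40833…, 0.33333…, 0.25
lx·mx by age: 0, 1.516667…, 1.675…, 1.225…, 1…, 0.5
R0 = Σ lx·mx = 5.916667… → 5.92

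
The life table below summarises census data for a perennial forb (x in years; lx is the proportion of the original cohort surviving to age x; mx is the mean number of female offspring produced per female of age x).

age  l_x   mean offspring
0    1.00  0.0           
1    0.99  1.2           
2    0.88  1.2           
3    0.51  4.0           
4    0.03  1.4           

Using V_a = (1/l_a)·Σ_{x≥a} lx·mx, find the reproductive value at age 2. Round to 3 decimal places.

lx·mx for x ≥ 2: 1.056, 2.04, 0.042 → sum = 3.138
V_2 = 3.138 / l_2 = 3.138 / 0.88 = 3.565909… → 3.566

3.566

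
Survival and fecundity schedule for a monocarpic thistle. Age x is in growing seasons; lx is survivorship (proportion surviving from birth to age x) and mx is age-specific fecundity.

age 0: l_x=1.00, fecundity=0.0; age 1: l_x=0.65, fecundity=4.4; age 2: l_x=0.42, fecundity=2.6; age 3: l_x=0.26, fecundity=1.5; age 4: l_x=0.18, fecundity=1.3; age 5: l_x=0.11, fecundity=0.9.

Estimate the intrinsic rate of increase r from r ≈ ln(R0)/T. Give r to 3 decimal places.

R0 = Σ lx·mx = 0 + 2.86 + 1.092 + 0.39 + 0.234 + 0.099 = 4.675
Σ x·lx·mx = 7.645; T = 7.645/4.675 = 1.63529…
r ≈ ln(R0)/T = ln(4.675)/1.63529… = 0.94309… → 0.943

0.943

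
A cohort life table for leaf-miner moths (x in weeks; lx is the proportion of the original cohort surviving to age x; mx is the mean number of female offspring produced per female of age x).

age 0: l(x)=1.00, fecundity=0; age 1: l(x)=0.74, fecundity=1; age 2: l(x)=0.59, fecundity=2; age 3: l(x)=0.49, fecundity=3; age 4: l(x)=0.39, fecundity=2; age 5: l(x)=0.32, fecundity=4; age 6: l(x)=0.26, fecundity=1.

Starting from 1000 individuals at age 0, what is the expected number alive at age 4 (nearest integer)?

Expected survivors = N0 · l_4 = 1000 × 0.39 = 390 → 390

390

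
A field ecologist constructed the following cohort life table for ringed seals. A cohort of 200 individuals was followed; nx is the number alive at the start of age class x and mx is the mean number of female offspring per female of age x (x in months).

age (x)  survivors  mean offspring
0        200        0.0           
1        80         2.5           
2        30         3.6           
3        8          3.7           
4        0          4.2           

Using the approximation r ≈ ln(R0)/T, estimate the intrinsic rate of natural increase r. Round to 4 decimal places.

lx = nx/n0 = nx/200: 1, 0.4, 0.15, 0.04, 0
R0 = Σ lx·mx = 0 + 1 + 0.54 + 0.148 + 0 = 1.688
Σ x·lx·mx = 2.524; T = 2.524/1.688 = 1.49526…
r ≈ ln(R0)/T = ln(1.688)/1.49526… = 0.350136… → 0.3501

0.3501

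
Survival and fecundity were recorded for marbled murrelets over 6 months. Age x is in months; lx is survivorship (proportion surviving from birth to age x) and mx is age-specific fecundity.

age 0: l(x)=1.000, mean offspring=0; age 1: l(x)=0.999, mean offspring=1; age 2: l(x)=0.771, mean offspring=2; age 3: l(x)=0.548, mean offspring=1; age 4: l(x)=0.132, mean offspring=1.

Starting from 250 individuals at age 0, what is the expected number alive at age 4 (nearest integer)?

33

Expected survivors = N0 · l_4 = 250 × 0.132 = 33 → 33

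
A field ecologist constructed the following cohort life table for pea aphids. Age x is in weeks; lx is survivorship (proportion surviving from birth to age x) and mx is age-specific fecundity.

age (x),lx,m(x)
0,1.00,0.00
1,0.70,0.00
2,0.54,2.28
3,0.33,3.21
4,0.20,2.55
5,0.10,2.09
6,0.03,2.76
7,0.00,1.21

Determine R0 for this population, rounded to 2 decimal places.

lx·mx by age: 0, 0, 1.2312, 1.0593, 0.51, 0.209, 0.0828, 0
R0 = Σ lx·mx = 3.0923 → 3.09

3.09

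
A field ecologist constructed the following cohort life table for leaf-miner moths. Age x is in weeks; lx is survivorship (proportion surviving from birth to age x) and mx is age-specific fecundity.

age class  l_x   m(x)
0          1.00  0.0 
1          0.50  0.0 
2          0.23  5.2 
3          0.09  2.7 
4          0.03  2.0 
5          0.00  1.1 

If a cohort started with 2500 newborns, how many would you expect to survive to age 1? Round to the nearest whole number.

Expected survivors = N0 · l_1 = 2500 × 0.50 = 1250 → 1250

1250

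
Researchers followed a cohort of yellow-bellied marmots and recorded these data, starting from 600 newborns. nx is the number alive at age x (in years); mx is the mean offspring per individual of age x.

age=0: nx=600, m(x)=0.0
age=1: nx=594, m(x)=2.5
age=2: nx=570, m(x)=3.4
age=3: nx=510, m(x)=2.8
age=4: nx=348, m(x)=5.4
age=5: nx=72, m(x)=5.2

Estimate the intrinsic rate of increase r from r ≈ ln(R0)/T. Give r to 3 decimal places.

0.923

lx = nx/n0 = nx/600: 1, 0.99, 0.95, 0.85, 0.58, 0.12
R0 = Σ lx·mx = 0 + 2.475 + 3.23 + 2.38 + 3.132 + 0.624 = 11.841
Σ x·lx·mx = 31.723; T = 31.723/11.841 = 2.67908…
r ≈ ln(R0)/T = ln(11.841)/2.67908… = 0.92254… → 0.923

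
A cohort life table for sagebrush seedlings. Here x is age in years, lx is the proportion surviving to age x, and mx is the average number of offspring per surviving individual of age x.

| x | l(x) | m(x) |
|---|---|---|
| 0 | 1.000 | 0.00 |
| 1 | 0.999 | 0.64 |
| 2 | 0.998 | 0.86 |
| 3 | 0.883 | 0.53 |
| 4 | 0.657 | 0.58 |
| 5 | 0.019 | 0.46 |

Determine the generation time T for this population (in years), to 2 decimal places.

lx·mx: 0, 0.63936, 0.85828, 0.46799, 0.38106, 0.00874 → R0 = 2.35543
x·lx·mx: 0, 0.63936, 1.71656, 1.40397, 1.52424, 0.0437 → Σ = 5.32783
T = 5.32783 / 2.35543 = 2.261935… → 2.26

2.26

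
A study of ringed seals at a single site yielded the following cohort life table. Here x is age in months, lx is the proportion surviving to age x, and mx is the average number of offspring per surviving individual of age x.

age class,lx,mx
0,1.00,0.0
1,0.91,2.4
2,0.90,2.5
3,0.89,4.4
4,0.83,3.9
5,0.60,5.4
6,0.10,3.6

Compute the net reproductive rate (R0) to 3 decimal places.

lx·mx by age: 0, 2.184, 2.25, 3.916, 3.237, 3.24, 0.36
R0 = Σ lx·mx = 15.187 → 15.187

15.187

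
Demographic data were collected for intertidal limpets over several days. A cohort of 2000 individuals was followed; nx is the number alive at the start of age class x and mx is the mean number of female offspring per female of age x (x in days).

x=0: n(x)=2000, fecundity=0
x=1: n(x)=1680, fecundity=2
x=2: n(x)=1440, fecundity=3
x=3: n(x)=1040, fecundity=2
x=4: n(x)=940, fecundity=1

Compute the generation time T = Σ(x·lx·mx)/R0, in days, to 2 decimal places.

lx = nx/n0 = nx/2000: 1, 0.84, 0.72, 0.52, 0.47
lx·mx: 0, 1.68, 2.16, 1.04, 0.47 → R0 = 5.35
x·lx·mx: 0, 1.68, 4.32, 3.12, 1.88 → Σ = 11
T = 11 / 5.35 = 2.056075… → 2.06

2.06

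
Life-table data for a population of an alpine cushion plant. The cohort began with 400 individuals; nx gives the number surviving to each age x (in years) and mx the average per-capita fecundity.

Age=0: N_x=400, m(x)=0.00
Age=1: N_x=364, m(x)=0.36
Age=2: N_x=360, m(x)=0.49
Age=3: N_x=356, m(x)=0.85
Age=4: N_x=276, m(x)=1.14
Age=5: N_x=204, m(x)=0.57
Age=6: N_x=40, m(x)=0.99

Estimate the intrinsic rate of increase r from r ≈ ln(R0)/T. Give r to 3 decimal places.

lx = nx/n0 = nx/400: 1, 0.91, 0.9, 0.89, 0.69, 0.51, 0.1
R0 = Σ lx·mx = 0 + 0.3276 + 0.441 + 0.7565 + 0.7866 + 0.2907 + 0.099 = 2.7014
Σ x·lx·mx = 8.673; T = 8.673/2.7014 = 3.21056…
r ≈ ln(R0)/T = ln(2.7014)/3.21056… = 0.30953… → 0.310

0.310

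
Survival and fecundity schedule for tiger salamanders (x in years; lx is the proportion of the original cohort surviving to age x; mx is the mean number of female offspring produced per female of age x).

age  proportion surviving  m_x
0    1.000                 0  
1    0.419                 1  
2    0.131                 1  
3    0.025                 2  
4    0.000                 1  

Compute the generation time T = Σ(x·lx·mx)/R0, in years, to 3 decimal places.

lx·mx: 0, 0.419, 0.131, 0.05, 0 → R0 = 0.6
x·lx·mx: 0, 0.419, 0.262, 0.15, 0 → Σ = 0.831
T = 0.831 / 0.6 = 1.385 → 1.385

1.385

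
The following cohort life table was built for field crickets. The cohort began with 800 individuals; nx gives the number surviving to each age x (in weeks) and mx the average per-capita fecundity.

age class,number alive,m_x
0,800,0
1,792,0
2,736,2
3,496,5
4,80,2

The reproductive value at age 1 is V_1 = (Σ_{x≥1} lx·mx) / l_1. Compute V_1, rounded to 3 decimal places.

5.192

lx = nx/n0 = nx/800: 1, 0.99, 0.92, 0.62, 0.1
lx·mx for x ≥ 1: 0, 1.84, 3.1, 0.2 → sum = 5.14
V_1 = 5.14 / l_1 = 5.14 / 0.99 = 5.191919… → 5.192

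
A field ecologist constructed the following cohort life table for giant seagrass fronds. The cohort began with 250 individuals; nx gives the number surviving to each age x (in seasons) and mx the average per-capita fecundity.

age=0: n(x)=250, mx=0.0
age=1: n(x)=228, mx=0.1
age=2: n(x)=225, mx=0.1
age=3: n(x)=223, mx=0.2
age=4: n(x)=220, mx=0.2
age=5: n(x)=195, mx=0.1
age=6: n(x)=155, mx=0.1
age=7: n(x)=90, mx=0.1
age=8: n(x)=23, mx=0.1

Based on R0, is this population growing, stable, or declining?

declining

lx = nx/n0 = nx/250: 1, 0.912, 0.9, 0.892, 0.88, 0.78, 0.62, 0.36, 0.092
R0 = Σ lx·mx = 0 + 0.0912 + 0.09 + 0.1784 + 0.176 + 0.078 + 0.062 + 0.036 + 0.0092 = 0.7208
R0 < 1, so the population is declining.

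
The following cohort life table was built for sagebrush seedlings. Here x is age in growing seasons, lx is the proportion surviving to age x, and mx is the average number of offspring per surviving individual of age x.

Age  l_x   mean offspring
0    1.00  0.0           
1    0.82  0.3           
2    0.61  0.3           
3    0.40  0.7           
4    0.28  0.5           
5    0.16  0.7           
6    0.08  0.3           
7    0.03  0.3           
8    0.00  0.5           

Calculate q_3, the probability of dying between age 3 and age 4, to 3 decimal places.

q_3 = (l_3 − l_4) / l_3 = (0.4 − 0.28) / 0.4
     = 0.12 / 0.4 = 0.3 → 0.300

0.300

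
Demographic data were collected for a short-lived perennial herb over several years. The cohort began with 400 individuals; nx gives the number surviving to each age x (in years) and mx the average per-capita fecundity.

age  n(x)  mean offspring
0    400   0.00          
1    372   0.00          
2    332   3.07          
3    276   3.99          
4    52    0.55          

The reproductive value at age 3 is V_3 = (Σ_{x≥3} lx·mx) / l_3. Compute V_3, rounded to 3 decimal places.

4.094

lx = nx/n0 = nx/400: 1, 0.93, 0.83, 0.69, 0.13
lx·mx for x ≥ 3: 2.7531, 0.0715 → sum = 2.8246
V_3 = 2.8246 / l_3 = 2.8246 / 0.69 = 4.093623… → 4.094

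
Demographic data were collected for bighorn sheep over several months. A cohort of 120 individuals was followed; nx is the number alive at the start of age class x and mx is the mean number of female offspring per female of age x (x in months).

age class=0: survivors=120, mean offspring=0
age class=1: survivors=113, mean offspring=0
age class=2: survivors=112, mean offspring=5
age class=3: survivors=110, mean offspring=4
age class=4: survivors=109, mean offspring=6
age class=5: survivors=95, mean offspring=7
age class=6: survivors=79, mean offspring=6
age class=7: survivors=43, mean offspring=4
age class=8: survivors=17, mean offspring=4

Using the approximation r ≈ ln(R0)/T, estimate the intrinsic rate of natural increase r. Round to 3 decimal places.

0.755

lx = nx/n0 = nx/120: 1, 0.94167…, 0.93333…, 0.91667…, 0.90833…, 0.79167…, 0.65833…, 0.35833…, 0.14167…
R0 = Σ lx·mx = 0 + 0 + 4.66667… + 3.66667… + 5.45… + 5.54167… + 3.95… + 1.43333… + 0.56667… = 25.275…
Σ x·lx·mx = 108.108333…; T = 108.108333…/25.275… = 4.27728…
r ≈ ln(R0)/T = ln(25.275…)/4.27728… = 0.75511… → 0.755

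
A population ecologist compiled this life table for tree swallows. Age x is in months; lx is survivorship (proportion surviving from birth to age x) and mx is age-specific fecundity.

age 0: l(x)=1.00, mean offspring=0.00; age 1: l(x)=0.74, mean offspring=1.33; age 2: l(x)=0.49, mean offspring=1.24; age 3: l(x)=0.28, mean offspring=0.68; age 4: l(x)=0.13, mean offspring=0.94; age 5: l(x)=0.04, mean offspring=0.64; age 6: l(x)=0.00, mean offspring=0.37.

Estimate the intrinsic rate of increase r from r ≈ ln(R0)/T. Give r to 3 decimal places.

0.375

R0 = Σ lx·mx = 0 + 0.9842 + 0.6076 + 0.1904 + 0.1222 + 0.0256 + 0 = 1.93
Σ x·lx·mx = 3.3874; T = 3.3874/1.93 = 1.75513…
r ≈ ln(R0)/T = ln(1.93)/1.75513… = 0.37463… → 0.375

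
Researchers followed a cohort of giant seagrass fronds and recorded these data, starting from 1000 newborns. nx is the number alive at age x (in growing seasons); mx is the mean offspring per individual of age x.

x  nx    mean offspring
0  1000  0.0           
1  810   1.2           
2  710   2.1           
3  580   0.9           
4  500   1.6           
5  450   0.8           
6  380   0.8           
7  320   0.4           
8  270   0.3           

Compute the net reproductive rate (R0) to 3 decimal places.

4.658

lx = nx/n0 = nx/1000: 1, 0.81, 0.71, 0.58, 0.5, 0.45, 0.38, 0.32, 0.27
lx·mx by age: 0, 0.972, 1.491, 0.522, 0.8, 0.36, 0.304, 0.128, 0.081
R0 = Σ lx·mx = 4.658 → 4.658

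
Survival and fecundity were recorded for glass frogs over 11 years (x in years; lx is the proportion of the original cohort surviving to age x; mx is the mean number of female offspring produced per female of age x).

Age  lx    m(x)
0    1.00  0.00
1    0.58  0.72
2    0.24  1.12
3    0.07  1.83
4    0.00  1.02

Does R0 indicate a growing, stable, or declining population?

declining

R0 = Σ lx·mx = 0 + 0.4176 + 0.2688 + 0.1281 + 0 = 0.8145
R0 < 1, so the population is declining.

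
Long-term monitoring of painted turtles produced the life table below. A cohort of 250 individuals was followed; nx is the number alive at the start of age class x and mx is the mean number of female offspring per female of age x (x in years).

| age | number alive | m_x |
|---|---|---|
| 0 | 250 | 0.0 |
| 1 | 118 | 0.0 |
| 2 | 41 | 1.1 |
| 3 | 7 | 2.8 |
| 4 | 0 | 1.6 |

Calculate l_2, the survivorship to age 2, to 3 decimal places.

0.164

l_2 = n_2/n_0 = 41/250 = 0.164 → 0.164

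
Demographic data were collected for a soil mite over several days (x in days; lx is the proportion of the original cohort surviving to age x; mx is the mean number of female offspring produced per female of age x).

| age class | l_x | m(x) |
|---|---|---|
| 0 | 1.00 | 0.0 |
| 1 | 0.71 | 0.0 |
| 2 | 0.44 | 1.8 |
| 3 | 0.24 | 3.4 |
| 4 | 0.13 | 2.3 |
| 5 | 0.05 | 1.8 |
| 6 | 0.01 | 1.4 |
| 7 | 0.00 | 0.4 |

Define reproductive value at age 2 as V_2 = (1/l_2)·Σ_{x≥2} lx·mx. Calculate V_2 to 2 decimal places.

4.57

lx·mx for x ≥ 2: 0.792, 0.816, 0.299, 0.09, 0.014, 0 → sum = 2.011
V_2 = 2.011 / l_2 = 2.011 / 0.44 = 4.570455… → 4.57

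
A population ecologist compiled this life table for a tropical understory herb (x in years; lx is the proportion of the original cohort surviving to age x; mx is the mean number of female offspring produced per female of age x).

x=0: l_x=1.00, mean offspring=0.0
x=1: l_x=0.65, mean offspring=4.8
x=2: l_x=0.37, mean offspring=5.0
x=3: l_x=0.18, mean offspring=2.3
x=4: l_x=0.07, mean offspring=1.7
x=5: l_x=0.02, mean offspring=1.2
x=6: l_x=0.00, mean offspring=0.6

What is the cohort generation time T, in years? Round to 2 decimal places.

1.57

lx·mx: 0, 3.12, 1.85, 0.414, 0.119, 0.024, 0 → R0 = 5.527
x·lx·mx: 0, 3.12, 3.7, 1.242, 0.476, 0.12, 0 → Σ = 8.658
T = 8.658 / 5.527 = 1.566492… → 1.57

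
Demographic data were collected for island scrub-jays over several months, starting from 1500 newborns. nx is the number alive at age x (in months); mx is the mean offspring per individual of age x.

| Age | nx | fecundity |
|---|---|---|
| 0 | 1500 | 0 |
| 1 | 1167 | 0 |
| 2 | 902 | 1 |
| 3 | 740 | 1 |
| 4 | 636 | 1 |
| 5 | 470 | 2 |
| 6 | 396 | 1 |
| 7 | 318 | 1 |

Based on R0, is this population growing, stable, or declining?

lx = nx/n0 = nx/1500: 1, 0.778, 0.60133…, 0.49333…, 0.424, 0.31333…, 0.264, 0.212
R0 = Σ lx·mx = 0 + 0 + 0.601333… + 0.493333… + 0.424 + 0.626667… + 0.264 + 0.212 = 2.621333…
R0 > 1, so the population is growing.

growing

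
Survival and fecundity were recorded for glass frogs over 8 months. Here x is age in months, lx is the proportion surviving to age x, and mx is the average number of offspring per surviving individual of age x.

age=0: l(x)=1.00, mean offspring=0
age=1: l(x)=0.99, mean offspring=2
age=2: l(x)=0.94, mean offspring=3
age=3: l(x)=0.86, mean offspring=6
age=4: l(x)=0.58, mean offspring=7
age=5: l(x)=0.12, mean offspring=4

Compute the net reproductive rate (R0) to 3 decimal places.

14.500

lx·mx by age: 0, 1.98, 2.82, 5.16, 4.06, 0.48
R0 = Σ lx·mx = 14.5 → 14.500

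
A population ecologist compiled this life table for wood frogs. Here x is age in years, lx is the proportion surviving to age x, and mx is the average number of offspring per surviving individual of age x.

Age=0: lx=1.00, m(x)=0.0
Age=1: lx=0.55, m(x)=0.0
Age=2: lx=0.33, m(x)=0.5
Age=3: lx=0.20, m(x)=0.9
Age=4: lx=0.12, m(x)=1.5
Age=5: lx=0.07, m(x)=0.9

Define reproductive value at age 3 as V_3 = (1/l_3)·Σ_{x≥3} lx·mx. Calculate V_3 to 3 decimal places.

2.115

lx·mx for x ≥ 3: 0.18, 0.18, 0.063 → sum = 0.423
V_3 = 0.423 / l_3 = 0.423 / 0.2 = 2.115 → 2.115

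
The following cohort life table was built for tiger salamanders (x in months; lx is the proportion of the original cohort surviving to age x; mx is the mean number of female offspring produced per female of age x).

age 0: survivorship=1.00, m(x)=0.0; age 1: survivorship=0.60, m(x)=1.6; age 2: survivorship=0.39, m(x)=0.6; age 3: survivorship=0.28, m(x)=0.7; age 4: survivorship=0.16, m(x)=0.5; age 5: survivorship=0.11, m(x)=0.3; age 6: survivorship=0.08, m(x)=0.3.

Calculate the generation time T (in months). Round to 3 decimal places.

lx·mx: 0, 0.96, 0.234, 0.196, 0.08, 0.033, 0.024 → R0 = 1.527
x·lx·mx: 0, 0.96, 0.468, 0.588, 0.32, 0.165, 0.144 → Σ = 2.645
T = 2.645 / 1.527 = 1.732155… → 1.732

1.732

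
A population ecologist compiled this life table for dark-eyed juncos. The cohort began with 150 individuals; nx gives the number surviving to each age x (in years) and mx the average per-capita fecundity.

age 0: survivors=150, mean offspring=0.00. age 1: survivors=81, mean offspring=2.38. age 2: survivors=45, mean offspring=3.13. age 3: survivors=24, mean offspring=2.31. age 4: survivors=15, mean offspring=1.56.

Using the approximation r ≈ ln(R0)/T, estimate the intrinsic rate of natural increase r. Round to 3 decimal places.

lx = nx/n0 = nx/150: 1, 0.54, 0.3, 0.16, 0.1
R0 = Σ lx·mx = 0 + 1.2852 + 0.939 + 0.3696 + 0.156 = 2.7498
Σ x·lx·mx = 4.896; T = 4.896/2.7498 = 1.78049…
r ≈ ln(R0)/T = ln(2.7498)/1.78049… = 0.56812… → 0.568

0.568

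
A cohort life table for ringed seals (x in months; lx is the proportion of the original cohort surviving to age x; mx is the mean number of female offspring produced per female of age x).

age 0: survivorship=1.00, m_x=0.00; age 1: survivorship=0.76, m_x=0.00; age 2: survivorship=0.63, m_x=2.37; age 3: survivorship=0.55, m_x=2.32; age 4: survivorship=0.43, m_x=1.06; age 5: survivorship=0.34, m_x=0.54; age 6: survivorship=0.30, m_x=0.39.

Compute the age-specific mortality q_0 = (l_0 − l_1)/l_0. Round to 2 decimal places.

0.24

q_0 = (l_0 − l_1) / l_0 = (1 − 0.76) / 1
     = 0.24 / 1 = 0.24 → 0.24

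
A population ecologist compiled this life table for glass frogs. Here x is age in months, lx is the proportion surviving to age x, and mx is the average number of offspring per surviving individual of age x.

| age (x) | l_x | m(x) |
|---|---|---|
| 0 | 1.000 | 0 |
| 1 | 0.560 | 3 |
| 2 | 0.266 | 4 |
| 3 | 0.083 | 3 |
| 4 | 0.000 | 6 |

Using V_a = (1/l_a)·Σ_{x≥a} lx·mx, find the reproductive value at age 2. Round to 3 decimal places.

4.936

lx·mx for x ≥ 2: 1.064, 0.249, 0 → sum = 1.313
V_2 = 1.313 / l_2 = 1.313 / 0.266 = 4.93609… → 4.936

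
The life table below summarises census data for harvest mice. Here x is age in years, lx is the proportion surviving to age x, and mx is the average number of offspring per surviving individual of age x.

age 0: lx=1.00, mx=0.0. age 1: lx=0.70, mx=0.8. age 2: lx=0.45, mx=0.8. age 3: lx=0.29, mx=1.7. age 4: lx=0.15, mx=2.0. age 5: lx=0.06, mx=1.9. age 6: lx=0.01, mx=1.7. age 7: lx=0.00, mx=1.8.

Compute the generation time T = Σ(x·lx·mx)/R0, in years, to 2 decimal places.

lx·mx: 0, 0.56, 0.36, 0.493, 0.3, 0.114, 0.017, 0 → R0 = 1.844
x·lx·mx: 0, 0.56, 0.72, 1.479, 1.2, 0.57, 0.102, 0 → Σ = 4.631
T = 4.631 / 1.844 = 2.511388… → 2.51

2.51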